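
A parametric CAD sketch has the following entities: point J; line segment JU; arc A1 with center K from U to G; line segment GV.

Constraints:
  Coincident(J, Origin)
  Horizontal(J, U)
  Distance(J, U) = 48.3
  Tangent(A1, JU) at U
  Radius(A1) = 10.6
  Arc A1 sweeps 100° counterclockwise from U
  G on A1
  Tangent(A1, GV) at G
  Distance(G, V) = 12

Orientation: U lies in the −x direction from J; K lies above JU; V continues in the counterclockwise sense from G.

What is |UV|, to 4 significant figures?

25.66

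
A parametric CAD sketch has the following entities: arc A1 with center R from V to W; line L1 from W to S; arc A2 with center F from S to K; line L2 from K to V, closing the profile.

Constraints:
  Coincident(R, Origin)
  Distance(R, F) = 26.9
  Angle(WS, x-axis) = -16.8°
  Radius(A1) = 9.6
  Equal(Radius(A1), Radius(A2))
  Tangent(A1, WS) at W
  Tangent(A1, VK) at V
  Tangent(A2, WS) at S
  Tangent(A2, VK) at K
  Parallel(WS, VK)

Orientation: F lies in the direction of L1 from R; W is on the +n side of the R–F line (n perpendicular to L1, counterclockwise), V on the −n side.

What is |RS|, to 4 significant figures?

28.56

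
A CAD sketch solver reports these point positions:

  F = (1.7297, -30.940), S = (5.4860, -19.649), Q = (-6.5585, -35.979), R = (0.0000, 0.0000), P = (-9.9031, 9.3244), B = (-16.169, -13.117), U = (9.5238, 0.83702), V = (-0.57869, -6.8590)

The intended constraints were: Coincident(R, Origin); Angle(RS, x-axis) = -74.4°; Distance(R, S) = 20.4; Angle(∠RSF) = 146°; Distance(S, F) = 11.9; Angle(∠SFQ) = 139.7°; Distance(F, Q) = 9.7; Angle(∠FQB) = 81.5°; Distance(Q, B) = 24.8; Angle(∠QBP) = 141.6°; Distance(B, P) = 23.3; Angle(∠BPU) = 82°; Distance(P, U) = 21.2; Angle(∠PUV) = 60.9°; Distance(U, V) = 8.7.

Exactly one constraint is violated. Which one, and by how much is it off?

Distance(U, V) = 8.7 — off by 4.00.

R = (0.00, 0.00) ✓; RS at -74.40° ✓; |RS| = 20.40 ✓; ∠RSF = 146.0° ✓; |SF| = 11.90 ✓; ∠SFQ = 139.7° ✓; |FQ| = 9.700 ✓; ∠FQB = 81.50° ✓; |QB| = 24.80 ✓; ∠QBP = 141.6° ✓; |BP| = 23.30 ✓; ∠BPU = 82.00° ✓; |PU| = 21.20 ✓; ∠PUV = 60.90° ✓; |UV| = 12.70 ✗.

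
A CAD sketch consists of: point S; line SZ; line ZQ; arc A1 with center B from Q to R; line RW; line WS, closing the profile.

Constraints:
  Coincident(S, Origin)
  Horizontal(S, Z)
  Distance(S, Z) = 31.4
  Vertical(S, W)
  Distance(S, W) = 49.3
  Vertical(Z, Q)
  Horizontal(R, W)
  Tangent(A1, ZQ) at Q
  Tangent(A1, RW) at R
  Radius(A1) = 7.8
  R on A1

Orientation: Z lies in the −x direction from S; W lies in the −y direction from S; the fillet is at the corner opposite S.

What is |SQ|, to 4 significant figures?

52.04

S is at the origin; S and Z share the same y with |SZ| = 31.4 and Z on the −x side, so Z = (-31.40, 0.000). SW is vertical with |SW| = 49.3 and W on the −y side, so W = (0.000, -49.30). The virtual corner opposite S is at (-31.40, -49.30). Since A1 is tangent to ZQ there, BQ ⟂ ZQ and A1 meets RW tangentially, so BR is at right angles to RW, with radius 7.8, so the center B sits 7.8 in from both sides at B = (-23.60, -41.50). That places the tangent points at Q = (-31.40, -41.50) on ZQ and R = (-23.60, -49.30) on RW. Then |SQ| = |Q − S| = 52.04.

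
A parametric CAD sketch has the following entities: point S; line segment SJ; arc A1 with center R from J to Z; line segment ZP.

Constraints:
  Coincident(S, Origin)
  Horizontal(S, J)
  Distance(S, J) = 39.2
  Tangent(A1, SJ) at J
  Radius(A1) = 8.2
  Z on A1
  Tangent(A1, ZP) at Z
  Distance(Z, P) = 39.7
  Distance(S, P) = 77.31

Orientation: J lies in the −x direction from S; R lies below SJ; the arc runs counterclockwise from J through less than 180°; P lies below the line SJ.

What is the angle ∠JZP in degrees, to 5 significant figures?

151.86°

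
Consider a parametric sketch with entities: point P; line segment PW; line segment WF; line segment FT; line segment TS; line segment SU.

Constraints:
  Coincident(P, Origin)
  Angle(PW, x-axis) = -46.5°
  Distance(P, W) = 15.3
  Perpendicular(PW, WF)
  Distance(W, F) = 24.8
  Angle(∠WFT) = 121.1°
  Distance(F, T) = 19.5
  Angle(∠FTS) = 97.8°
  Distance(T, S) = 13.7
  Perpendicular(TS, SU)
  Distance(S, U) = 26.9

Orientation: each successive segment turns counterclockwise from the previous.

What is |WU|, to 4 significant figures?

8.521

∠FTS = 97.8° gives TS at -175.4° from the x-axis; with |TS| = 13.7, S = (10.68, 23.92). TS is perpendicular to SU, so SU runs at -85.40°; with |SU| = 26.9, U = (12.84, -2.894). Then |WU| = |U − W| = 8.521.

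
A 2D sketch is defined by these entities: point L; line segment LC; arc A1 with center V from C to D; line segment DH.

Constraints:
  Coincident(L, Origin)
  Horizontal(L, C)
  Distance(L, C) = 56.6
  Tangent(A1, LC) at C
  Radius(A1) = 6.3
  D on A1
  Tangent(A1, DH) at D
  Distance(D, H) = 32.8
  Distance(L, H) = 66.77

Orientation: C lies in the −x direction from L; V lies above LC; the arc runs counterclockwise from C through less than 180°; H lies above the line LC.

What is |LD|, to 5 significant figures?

50.814

L is at the origin; LC is horizontal with |LC| = 56.6 and C on the −x side, so C = (-56.600, 0.0000). A1 meets LC tangentially, so VC is at right angles to LC, so V = C + (0, 6.3) = (-56.600, 6.3000). Since VD ⟂ DH (tangency), |VH| = √(6.3² + 32.8²) = 33.400 regardless of where D sits on A1. So H lies on both circle(L, 66.77) and circle(V, 33.400); the above-LC intersection is H = (-53.774, 39.580). D is the foot of the tangent from H: D = (-50.335, 6.9606).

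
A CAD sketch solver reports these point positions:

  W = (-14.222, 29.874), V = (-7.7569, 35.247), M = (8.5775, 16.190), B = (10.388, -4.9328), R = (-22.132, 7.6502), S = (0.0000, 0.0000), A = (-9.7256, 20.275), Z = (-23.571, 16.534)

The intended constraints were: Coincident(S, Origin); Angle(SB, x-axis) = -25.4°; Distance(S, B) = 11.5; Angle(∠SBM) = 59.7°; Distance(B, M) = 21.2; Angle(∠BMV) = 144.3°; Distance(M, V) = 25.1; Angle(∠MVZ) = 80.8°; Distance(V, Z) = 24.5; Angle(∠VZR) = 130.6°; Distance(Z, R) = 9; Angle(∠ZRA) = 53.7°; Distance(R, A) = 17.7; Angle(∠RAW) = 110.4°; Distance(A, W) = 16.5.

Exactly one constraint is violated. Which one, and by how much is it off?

Distance(A, W) = 16.5 — off by 5.90.

S = (0.00, 0.00) ✓; SB at -25.40° ✓; |SB| = 11.50 ✓; ∠SBM = 59.70° ✓; |BM| = 21.20 ✓; ∠BMV = 144.3° ✓; |MV| = 25.10 ✓; ∠MVZ = 80.80° ✓; |VZ| = 24.50 ✓; ∠VZR = 130.6° ✓; |ZR| = 9.000 ✓; ∠ZRA = 53.70° ✓; |RA| = 17.70 ✓; ∠RAW = 110.4° ✓; |AW| = 10.60 ✗.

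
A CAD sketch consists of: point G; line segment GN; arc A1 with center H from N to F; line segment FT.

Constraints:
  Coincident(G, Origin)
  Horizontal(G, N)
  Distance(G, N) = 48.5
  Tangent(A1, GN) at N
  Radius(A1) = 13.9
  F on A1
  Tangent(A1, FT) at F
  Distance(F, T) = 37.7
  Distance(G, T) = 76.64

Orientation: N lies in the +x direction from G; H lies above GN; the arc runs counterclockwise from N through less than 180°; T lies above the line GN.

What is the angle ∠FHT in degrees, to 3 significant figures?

69.8°

Checks: ∠(HN, NG) = 90.00° ✓; |HF| = 13.90 ✓; ∠(HF, FT) = 90.00° ✓; |FT| = 37.70 ✓; |GT| = 76.64 ✓.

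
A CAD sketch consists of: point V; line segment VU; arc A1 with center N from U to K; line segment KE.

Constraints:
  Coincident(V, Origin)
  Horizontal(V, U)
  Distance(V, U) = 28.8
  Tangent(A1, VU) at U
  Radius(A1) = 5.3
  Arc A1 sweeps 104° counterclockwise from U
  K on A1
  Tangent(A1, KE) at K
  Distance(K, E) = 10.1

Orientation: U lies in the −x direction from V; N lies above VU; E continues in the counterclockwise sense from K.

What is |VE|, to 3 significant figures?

30.8

V is at the origin; VU is horizontal with |VU| = 28.8 and U on the −x side, so U = (-28.8, 0.00). Tangency of A1 to VU means the radius NU is perpendicular to VU, so N = U + (0, 5.3) = (-28.8, 5.30). On A1, U sits at bearing -90° from N; a 104° counterclockwise sweep puts K at bearing 14°, so K = N + 5.3·(cos 14°, sin 14°) = (-23.7, 6.58). Tangency of A1 to KE means the radius NK is perpendicular to KE, so KE runs along (−sin 14°, cos 14°); with |KE| = 10.1, E = (-26.1, 16.4). Then |VE| = |E − V| = 30.8.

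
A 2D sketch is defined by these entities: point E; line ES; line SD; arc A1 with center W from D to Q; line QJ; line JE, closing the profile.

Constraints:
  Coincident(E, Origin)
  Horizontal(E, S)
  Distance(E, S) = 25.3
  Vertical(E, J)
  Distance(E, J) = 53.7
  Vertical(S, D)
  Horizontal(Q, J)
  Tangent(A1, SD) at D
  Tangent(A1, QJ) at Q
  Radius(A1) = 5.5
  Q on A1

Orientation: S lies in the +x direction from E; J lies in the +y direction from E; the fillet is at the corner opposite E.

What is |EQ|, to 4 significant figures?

57.23

E is at the origin; ES is horizontal with |ES| = 25.3 and S on the +x side, so S = (25.30, 0.000). E and J share the same x with |EJ| = 53.7 and J on the +y side, so J = (0.000, 53.70). The virtual corner opposite E is at (25.30, 53.70). A1 meets SD tangentially, so WD is at right angles to SD and since A1 is tangent to QJ there, WQ ⟂ QJ, with radius 5.5, so the center W sits 5.5 in from both sides at W = (19.80, 48.20). That places the tangent points at D = (25.30, 48.20) on SD and Q = (19.80, 53.70) on QJ. Then |EQ| = |Q − E| = 57.23.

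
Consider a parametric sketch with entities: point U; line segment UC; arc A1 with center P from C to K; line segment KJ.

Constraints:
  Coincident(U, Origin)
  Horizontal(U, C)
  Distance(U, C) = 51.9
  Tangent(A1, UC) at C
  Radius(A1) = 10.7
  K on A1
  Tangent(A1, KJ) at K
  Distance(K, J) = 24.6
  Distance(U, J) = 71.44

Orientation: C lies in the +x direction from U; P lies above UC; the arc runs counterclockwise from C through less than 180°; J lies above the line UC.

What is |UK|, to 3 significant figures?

63.6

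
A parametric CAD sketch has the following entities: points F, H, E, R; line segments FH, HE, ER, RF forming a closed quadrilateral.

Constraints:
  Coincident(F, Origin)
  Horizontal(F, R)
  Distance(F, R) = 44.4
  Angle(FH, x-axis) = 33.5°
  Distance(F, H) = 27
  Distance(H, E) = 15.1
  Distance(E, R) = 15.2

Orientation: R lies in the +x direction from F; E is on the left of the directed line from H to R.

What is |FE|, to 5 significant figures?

39.933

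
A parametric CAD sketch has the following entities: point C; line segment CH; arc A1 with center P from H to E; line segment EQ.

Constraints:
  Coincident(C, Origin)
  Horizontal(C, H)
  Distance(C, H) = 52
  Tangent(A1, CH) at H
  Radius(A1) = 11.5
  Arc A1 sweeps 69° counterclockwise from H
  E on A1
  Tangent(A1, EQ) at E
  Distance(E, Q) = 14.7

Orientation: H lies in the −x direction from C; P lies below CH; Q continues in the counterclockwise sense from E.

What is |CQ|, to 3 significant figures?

71.2

On A1, H sits at bearing 90° from P; a 69° counterclockwise sweep puts E at bearing 159°, so E = P + 11.5·(cos 159°, sin 159°) = (-62.7, -7.38). A1 meets EQ tangentially, so PE is at right angles to EQ, so EQ runs along (−sin 159°, cos 159°); with |EQ| = 14.7, Q = (-68.0, -21.1). Then |CQ| = |Q − C| = 71.2.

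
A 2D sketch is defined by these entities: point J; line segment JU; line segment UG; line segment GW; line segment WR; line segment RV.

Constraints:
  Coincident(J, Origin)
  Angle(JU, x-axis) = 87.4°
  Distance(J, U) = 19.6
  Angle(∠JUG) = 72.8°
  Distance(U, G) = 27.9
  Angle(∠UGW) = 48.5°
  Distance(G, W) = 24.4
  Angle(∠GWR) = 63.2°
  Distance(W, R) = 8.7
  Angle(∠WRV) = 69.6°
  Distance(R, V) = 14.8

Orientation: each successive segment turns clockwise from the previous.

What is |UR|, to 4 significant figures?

13.28

J is at the origin; JU runs at 87.4° with length 19.6, so U = (0.8891, 19.58). ∠JUG = 72.8° gives UG at -19.80° from the x-axis; with |UG| = 27.9, G = (27.14, 10.13). ∠UGW = 48.5° gives GW at -151.3° from the x-axis; with |GW| = 24.4, W = (5.737, -1.588). ∠GWR = 63.2° gives WR at 91.90° from the x-axis; with |WR| = 8.7, R = (5.449, 7.107). Then |UR| = |R − U| = 13.28.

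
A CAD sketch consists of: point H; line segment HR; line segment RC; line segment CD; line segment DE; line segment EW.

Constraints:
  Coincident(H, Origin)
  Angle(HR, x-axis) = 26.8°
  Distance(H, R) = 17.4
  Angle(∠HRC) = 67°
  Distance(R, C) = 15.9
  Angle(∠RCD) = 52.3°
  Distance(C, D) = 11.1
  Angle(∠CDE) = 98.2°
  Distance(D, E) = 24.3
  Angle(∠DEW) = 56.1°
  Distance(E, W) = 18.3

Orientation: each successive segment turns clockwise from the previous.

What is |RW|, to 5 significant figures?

12.172

H is at the origin; HR runs at 26.8° with length 17.4, so R = (15.531, 7.8453). ∠HRC = 67.0° gives RC at -86.200° from the x-axis; with |RC| = 15.9, C = (16.585, -8.0198). ∠RCD = 52.3° gives CD at 146.10° from the x-axis; with |CD| = 11.1, D = (7.3716, -1.8288). ∠CDE = 98.2° gives DE at 64.300° from the x-axis; with |DE| = 24.3, E = (17.910, 20.067). ∠DEW = 56.1° gives EW at -59.600° from the x-axis; with |EW| = 18.3, W = (27.170, 4.2834). Then |RW| = |W − R| = 12.172.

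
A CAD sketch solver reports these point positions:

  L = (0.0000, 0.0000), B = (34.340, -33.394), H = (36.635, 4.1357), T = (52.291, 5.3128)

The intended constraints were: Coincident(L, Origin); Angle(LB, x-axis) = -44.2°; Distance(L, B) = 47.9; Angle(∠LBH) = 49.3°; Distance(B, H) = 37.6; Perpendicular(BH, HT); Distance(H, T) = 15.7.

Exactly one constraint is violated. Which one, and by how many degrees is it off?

Perpendicular(BH, HT) — off by 7.80°.

L = (0.00, 0.00) ✓; LB at -44.20° ✓; |LB| = 47.90 ✓; ∠LBH = 49.30° ✓; |BH| = 37.60 ✓; ∠(BH, HT) = 82.20° ✗; |HT| = 15.70 ✓.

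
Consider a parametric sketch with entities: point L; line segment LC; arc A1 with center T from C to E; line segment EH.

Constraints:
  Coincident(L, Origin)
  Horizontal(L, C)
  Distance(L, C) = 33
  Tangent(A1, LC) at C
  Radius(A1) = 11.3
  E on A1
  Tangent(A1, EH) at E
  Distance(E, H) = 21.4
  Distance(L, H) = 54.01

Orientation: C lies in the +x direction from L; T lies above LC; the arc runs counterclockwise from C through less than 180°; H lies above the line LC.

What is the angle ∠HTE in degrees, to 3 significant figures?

62.2°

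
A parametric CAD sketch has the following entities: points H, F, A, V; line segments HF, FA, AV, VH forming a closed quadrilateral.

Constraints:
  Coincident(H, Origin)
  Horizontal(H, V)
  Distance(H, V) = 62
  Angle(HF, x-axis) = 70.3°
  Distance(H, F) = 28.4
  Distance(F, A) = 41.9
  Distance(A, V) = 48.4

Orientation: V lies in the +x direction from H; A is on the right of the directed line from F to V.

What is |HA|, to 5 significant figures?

21.630

Checks: HF at 70.30° ✓; |FA| = 41.90 ✓; |AV| = 48.40 ✓.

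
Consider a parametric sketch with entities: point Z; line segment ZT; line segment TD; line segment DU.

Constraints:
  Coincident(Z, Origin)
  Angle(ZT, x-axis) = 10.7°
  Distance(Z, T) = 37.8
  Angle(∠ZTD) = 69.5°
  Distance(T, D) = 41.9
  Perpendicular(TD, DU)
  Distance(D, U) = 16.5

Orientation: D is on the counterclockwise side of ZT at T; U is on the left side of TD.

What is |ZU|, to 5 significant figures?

34.336

Z is at the origin; ZT runs at 10.7° with length 37.8, so T = 37.8·(cos 10.7°, sin 10.7°) = (37.143, 7.0182). ∠ZTD = 69.5°, so TD runs at 10.7° + (180° − 69.5°) = 121.20° from the x-axis; with |TD| = 41.9, D = T + 41.9·(cos 121.20°, sin 121.20°) = (15.437, 42.858). TD is perpendicular to DU; with |DU| = 16.5 on the left of TD, U = D + 16.5·(-0.85536, -0.51803) = (1.3239, 34.311). Then |ZU| = |U − Z| = 34.336.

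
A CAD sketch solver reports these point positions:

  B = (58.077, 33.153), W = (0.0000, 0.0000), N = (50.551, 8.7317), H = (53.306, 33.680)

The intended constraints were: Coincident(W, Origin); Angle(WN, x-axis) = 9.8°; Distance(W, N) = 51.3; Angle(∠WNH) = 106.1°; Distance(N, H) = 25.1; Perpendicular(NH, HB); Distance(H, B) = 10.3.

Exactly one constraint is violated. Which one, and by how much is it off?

Distance(H, B) = 10.3 — off by 5.50.

W = (0.00, 0.00) ✓; WN at 9.800° ✓; |WN| = 51.30 ✓; ∠WNH = 106.1° ✓; |NH| = 25.10 ✓; ∠(NH, HB) = 90.00° ✓; |HB| = 4.800 ✗.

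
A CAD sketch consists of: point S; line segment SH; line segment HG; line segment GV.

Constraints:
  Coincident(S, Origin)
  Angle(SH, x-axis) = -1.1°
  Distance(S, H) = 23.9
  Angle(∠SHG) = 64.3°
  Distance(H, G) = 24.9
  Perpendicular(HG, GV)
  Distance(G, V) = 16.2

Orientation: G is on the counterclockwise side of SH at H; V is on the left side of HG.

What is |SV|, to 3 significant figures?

15.5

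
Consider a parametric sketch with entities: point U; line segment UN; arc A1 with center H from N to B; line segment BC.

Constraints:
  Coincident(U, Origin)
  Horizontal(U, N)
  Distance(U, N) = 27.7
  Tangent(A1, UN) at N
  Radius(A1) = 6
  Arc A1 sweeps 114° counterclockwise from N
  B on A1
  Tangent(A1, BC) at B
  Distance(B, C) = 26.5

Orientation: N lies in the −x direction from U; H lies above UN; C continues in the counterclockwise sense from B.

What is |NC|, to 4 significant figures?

33.08

U is at the origin; U and N share the same y with |UN| = 27.7 and N on the −x side, so N = (-27.70, 0.000). Tangency of A1 to UN means the radius HN is perpendicular to UN, so H = N + (0, 6) = (-27.70, 6.000). On A1, N sits at bearing -90° from H; a 114° counterclockwise sweep puts B at bearing 24°, so B = H + 6.0·(cos 24°, sin 24°) = (-22.22, 8.440). The tangent condition forces HB to be normal to BC, so BC runs along (−sin 24°, cos 24°); with |BC| = 26.5, C = (-33.00, 32.65). Then |NC| = |C − N| = 33.08.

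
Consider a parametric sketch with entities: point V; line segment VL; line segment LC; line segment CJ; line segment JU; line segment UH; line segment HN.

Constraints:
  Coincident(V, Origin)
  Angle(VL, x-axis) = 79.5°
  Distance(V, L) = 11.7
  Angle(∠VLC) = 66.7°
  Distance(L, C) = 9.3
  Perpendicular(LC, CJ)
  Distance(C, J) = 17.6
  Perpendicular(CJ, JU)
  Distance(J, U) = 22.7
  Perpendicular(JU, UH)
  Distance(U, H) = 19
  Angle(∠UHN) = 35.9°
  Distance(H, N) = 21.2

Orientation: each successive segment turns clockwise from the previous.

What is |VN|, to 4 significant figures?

7.523

V is at the origin; VL runs at 79.5° with length 11.7, so L = (2.132, 11.50). ∠VLC = 66.7° gives LC at -33.80° from the x-axis; with |LC| = 9.3, C = (9.860, 6.331). The perpendicularity gives CJ at right angles to LC, so CJ runs at -123.8°; with |CJ| = 17.6, J = (0.06951, -8.295). CJ is perpendicular to JU, so JU runs at 146.2°; with |JU| = 22.7, U = (-18.79, 4.333). The perpendicularity gives UH at right angles to JU, so UH runs at 56.20°; with |UH| = 19.0, H = (-8.224, 20.12). ∠UHN = 35.9° gives HN at -87.90° from the x-axis; with |HN| = 21.2, N = (-7.447, -1.064). Then |VN| = |N − V| = 7.523.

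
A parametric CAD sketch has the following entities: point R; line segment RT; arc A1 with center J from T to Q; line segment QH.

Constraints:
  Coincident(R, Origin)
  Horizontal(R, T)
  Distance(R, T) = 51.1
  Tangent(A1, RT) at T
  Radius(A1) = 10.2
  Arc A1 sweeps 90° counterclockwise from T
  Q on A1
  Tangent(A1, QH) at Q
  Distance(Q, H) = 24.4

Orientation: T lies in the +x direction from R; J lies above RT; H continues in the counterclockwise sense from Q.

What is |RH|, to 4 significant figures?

70.39

R is at the origin; RT is horizontal with |RT| = 51.1 and T on the +x side, so T = (51.10, 0.000). A1 meets RT tangentially, so JT is at right angles to RT, so J = T + (0, 10.2) = (51.10, 10.20). On A1, T sits at bearing -90° from J; a 90° counterclockwise sweep puts Q at bearing 0°, so Q = J + 10.2·(cos 0°, sin 0°) = (61.30, 10.20). Tangency of A1 to QH means the radius JQ is perpendicular to QH, so QH runs along (−sin 0°, cos 0°); with |QH| = 24.4, H = (61.30, 34.60). Then |RH| = |H − R| = 70.39.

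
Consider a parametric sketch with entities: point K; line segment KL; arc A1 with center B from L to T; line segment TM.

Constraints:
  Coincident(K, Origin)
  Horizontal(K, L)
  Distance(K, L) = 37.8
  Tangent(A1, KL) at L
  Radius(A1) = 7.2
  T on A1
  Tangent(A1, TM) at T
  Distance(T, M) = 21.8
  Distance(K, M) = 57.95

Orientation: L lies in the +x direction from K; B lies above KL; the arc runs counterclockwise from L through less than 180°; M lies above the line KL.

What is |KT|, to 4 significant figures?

44.77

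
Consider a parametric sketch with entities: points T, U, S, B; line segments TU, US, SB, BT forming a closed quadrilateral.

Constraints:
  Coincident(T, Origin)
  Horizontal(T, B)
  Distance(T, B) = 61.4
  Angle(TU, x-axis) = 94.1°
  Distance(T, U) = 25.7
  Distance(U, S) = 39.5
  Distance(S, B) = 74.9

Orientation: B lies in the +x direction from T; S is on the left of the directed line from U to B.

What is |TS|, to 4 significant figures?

62.70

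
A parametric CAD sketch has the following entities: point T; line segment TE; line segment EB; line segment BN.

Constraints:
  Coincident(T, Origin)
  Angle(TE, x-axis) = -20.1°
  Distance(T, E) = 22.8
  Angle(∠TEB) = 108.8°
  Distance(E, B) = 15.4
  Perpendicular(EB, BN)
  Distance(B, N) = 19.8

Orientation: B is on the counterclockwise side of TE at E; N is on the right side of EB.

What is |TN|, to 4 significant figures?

47.22

T is at the origin; TE runs at -20.1° with length 22.8, so E = 22.8·(cos -20.1°, sin -20.1°) = (21.41, -7.835). ∠TEB = 108.8°, so EB runs at -20.1° + (180° − 108.8°) = 51.10° from the x-axis; with |EB| = 15.4, B = E + 15.4·(cos 51.10°, sin 51.10°) = (31.08, 4.150). The perpendicularity gives BN at right angles to EB; with |BN| = 19.8 on the right of EB, N = B + 19.8·(0.7782, -0.6280) = (46.49, -8.284). Then |TN| = |N − T| = 47.22.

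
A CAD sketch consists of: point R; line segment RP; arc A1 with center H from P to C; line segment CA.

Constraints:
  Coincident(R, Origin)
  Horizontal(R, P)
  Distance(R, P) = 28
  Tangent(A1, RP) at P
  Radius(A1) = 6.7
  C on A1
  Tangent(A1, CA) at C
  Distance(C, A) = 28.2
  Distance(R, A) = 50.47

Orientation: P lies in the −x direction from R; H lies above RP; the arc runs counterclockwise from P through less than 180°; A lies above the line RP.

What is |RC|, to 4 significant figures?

24.53

Checks: R = (0.00, 0.00) ✓; ∠(HP, PR) = 90.00° ✓; |HP| = 6.700 ✓; |HC| = 6.700 ✓; ∠(HC, CA) = 90.00° ✓; |CA| = 28.20 ✓; |RA| = 50.47 ✓.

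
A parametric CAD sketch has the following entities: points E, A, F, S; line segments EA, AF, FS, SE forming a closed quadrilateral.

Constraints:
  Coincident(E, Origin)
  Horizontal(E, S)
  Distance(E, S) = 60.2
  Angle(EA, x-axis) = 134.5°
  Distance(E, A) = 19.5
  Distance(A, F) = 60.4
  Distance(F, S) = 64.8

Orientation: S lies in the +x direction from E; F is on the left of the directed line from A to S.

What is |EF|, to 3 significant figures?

63.7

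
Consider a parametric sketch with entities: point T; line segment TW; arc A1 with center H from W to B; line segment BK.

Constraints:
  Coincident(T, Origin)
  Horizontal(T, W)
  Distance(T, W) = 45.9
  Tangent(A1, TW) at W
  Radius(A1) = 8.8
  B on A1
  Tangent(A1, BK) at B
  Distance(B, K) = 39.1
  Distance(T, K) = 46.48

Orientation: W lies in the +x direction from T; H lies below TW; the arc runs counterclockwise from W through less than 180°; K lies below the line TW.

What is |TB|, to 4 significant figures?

38.22

T is at the origin; TW is horizontal with |TW| = 45.9 and W on the +x side, so W = (45.90, 0.000). The tangent condition forces HW to be normal to TW, so H = W + (0, -8.8) = (45.90, -8.800). Since HB ⟂ BK (tangency), |HK| = √(8.8² + 39.1²) = 40.08 regardless of where B sits on A1. So K lies on both circle(T, 46.48) and circle(H, 40.08); the below-TW intersection is K = (21.98, -40.96). B is the foot of the tangent from K: B = (37.86, -5.226).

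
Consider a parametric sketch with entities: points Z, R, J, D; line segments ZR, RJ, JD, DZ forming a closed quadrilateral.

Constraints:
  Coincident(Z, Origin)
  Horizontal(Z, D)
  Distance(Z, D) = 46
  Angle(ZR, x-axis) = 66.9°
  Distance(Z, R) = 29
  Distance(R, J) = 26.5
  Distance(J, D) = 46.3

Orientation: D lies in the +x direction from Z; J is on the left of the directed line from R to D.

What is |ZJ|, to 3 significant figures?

54.1

Z is at the origin; Z and D share the same y with |ZD| = 46.0 and D in +x, so D = (46.0, 0). ZR runs at 66.9° with |ZR| = 29.0, so R = (11.4, 26.7). J is determined by |RJ| = 26.5 and |JD| = 46.3 together: it lies at the intersection of circle(R, 26.5) and circle(D, 46.3). With |RD| = 43.7, the foot of the radical line on RD is 5.36 from R and the perpendicular offset is √(26.5² − 5.36²) = 26.0. Taking the left-of-RD solution: J = (31.5, 44.0).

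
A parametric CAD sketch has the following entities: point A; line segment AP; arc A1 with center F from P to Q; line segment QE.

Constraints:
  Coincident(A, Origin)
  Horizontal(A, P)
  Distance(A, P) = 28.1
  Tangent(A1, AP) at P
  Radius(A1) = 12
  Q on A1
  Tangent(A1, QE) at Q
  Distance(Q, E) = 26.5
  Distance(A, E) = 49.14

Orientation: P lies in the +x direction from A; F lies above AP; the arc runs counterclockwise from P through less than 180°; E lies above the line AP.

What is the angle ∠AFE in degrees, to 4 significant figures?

110.9°

Checks: |FQ| = 12.00 ✓; ∠(FQ, QE) = 90.00° ✓; |QE| = 26.50 ✓; |AE| = 49.14 ✓.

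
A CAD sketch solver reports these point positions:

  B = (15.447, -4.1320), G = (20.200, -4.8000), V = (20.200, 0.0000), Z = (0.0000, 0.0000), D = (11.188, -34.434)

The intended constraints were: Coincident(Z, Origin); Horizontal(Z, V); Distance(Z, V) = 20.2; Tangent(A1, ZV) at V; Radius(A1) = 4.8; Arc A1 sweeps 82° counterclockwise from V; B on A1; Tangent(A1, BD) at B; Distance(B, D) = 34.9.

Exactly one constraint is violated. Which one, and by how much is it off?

Distance(B, D) = 34.9 — off by 4.30.

Z = (0.00, 0.00) ✓; Z.y = 0.00, V.y = 0.00 ✓; |ZV| = 20.20 ✓; ∠(GV, VZ) = 90.00° ✓; |GV| = 4.800 ✓; bearing(G→B) − bearing(G→V) = 82.00° ✓; |GB| = 4.800 ✓; ∠(GB, BD) = 90.00° ✓; |BD| = 30.60 ✗.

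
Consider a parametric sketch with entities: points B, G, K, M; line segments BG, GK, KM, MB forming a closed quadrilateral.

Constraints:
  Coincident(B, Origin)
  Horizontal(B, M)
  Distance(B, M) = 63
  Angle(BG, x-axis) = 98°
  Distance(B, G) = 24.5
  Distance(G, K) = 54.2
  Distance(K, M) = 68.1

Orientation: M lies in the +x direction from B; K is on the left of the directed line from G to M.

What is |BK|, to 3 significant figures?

71.5

Checks: |GK| = 54.20 ✓; |KM| = 68.10 ✓.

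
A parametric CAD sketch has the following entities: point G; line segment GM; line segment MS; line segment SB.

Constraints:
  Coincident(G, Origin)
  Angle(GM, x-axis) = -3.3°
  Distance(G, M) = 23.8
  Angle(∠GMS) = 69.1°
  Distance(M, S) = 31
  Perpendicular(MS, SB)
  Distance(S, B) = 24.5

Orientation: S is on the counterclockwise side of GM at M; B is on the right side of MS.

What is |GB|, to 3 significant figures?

51.9

∠GMS = 69.1°, so MS runs at -3.3° + (180° − 69.1°) = 108° from the x-axis; with |MS| = 31.0, S = M + 31.0·(cos 108°, sin 108°) = (14.4, 28.2). MS is perpendicular to SB; with |SB| = 24.5 on the right of MS, B = S + 24.5·(0.953, 0.302) = (37.7, 35.6). Then |GB| = |B − G| = 51.9.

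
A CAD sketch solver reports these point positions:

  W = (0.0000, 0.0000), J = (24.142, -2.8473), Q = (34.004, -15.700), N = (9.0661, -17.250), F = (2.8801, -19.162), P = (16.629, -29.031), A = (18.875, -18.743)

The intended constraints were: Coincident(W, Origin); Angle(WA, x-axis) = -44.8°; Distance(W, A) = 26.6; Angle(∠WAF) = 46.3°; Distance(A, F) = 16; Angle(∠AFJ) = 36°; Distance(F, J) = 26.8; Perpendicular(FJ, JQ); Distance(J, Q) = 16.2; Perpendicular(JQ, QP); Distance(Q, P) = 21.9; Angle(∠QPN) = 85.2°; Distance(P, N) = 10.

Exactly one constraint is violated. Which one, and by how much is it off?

Distance(P, N) = 10 — off by 4.00.

W = (0.00, 0.00) ✓; WA at -44.80° ✓; |WA| = 26.60 ✓; ∠WAF = 46.30° ✓; |AF| = 16.00 ✓; ∠AFJ = 36.00° ✓; |FJ| = 26.80 ✓; ∠(FJ, JQ) = 90.00° ✓; |JQ| = 16.20 ✓; ∠(JQ, QP) = 90.00° ✓; |QP| = 21.90 ✓; ∠QPN = 85.20° ✓; |PN| = 14.00 ✗.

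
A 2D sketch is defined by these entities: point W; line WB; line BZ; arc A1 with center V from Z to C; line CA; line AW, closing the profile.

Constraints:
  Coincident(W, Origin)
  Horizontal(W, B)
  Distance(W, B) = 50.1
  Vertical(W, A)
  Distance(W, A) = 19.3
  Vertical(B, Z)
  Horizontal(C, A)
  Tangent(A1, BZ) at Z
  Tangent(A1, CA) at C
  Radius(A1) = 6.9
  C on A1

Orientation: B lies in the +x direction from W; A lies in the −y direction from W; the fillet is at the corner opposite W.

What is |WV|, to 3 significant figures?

44.9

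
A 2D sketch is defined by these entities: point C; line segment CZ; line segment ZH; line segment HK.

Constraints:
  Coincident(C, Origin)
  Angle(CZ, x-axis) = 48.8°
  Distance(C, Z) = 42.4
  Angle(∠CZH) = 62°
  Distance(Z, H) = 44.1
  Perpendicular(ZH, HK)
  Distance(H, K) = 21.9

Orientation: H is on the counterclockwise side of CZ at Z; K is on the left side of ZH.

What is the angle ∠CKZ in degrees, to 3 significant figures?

59.1°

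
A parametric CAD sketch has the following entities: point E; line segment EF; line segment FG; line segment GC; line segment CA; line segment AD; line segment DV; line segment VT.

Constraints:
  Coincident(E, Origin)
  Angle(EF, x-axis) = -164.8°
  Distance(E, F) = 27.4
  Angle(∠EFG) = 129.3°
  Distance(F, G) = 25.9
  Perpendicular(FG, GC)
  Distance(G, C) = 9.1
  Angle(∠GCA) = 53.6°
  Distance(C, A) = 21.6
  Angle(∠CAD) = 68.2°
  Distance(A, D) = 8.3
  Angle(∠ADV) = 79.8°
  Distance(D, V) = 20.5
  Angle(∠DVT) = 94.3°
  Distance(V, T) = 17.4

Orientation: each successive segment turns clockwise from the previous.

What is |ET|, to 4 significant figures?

24.96

E is at the origin; EF runs at -164.8° with length 27.4, so F = (-26.44, -7.184). ∠EFG = 129.3° gives FG at 144.5° from the x-axis; with |FG| = 25.9, G = (-47.53, 7.856). FG is perpendicular to GC, so GC runs at 54.50°; with |GC| = 9.1, C = (-42.24, 15.26). ∠GCA = 53.6° gives CA at -71.90° from the x-axis; with |CA| = 21.6, A = (-35.53, -5.266). ∠CAD = 68.2° gives AD at 176.3° from the x-axis; with |AD| = 8.3, D = (-43.81, -4.731). ∠ADV = 79.8° gives DV at 76.10° from the x-axis; with |DV| = 20.5, V = (-38.89, 15.17). ∠DVT = 94.3° gives VT at -9.600° from the x-axis; with |VT| = 17.4, T = (-21.73, 12.27). Then |ET| = |T − E| = 24.96.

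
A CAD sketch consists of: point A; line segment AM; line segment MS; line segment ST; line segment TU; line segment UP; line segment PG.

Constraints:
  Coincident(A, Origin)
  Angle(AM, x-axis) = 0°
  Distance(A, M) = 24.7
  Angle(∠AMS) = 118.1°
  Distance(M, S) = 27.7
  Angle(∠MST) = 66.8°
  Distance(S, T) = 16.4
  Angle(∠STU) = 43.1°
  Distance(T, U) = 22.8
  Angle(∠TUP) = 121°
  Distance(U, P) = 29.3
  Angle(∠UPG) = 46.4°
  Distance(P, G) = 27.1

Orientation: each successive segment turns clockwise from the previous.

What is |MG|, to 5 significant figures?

35.471

A is at the origin; AM runs at 0.0° with length 24.7, so M = (24.700, 0.0000). ∠AMS = 118.1° gives MS at -61.900° from the x-axis; with |MS| = 27.7, S = (37.747, -24.435). ∠MST = 66.8° gives ST at -175.10° from the x-axis; with |ST| = 16.4, T = (21.407, -25.836). ∠STU = 43.1° gives TU at 48.000° from the x-axis; with |TU| = 22.8, U = (36.663, -8.8920). ∠TUP = 121.0° gives UP at -11.000° from the x-axis; with |UP| = 29.3, P = (65.425, -14.483). ∠UPG = 46.4° gives PG at -144.60° from the x-axis; with |PG| = 27.1, G = (43.335, -30.181). Then |MG| = |G − M| = 35.471.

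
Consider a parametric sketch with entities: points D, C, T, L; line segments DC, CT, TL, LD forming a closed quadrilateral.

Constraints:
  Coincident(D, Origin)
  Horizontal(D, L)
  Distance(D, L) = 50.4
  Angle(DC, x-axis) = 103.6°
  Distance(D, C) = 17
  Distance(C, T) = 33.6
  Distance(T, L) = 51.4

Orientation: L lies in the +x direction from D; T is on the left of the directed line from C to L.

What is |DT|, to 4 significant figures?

45.12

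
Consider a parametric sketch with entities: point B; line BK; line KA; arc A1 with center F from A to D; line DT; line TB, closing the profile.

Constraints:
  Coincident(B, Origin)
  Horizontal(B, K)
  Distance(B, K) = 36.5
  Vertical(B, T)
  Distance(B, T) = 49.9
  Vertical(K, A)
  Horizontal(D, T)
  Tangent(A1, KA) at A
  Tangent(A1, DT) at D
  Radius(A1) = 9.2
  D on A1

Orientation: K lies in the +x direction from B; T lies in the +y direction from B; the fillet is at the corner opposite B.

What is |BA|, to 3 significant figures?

54.7

B is at the origin; B and K share the same y with |BK| = 36.5 and K on the +x side, so K = (36.5, 0.00). BT is vertical with |BT| = 49.9 and T on the +y side, so T = (0.00, 49.9). The virtual corner opposite B is at (36.5, 49.9). A1 meets KA tangentially, so FA is at right angles to KA and the tangent condition forces FD to be normal to DT, with radius 9.2, so the center F sits 9.2 in from both sides at F = (27.3, 40.7). That places the tangent points at A = (36.5, 40.7) on KA and D = (27.3, 49.9) on DT. Then |BA| = |A − B| = 54.7.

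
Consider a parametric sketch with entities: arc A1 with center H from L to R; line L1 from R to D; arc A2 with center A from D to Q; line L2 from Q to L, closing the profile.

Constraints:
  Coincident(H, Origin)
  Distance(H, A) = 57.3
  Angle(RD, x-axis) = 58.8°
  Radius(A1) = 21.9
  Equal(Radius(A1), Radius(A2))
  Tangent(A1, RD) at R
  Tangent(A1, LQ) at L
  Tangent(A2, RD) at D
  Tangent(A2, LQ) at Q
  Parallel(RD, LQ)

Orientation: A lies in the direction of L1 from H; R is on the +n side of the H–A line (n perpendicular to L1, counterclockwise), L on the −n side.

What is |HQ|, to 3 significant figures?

61.3

Tangency of A1 to both parallel lines with radius 21.9 puts R and L at H ± 21.9·n: R = (-18.7, 11.3), L = (18.7, -11.3). Equal radii place D and Q the same way about A: D = A + 21.9·n = (11.0, 60.4), Q = A − 21.9·n = (48.4, 37.7). Then |HQ| = |Q − H| = 61.3.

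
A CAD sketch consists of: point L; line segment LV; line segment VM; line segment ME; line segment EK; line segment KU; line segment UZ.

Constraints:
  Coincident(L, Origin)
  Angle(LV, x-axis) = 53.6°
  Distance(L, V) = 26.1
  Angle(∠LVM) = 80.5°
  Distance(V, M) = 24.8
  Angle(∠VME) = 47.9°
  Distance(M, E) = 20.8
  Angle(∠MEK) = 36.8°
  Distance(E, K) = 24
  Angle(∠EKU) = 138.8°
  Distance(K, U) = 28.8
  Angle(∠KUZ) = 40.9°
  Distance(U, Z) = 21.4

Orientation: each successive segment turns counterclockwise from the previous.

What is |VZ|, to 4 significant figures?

32.63

L is at the origin; LV runs at 53.6° with length 26.1, so V = (15.49, 21.01). ∠LVM = 80.5° gives VM at 153.1° from the x-axis; with |VM| = 24.8, M = (-6.628, 32.23). ∠VME = 47.9° gives ME at -74.80° from the x-axis; with |ME| = 20.8, E = (-1.175, 12.16). ∠MEK = 36.8° gives EK at 68.40° from the x-axis; with |EK| = 24.0, K = (7.660, 34.47). ∠EKU = 138.8° gives KU at 109.6° from the x-axis; with |KU| = 28.8, U = (-2.001, 61.60). ∠KUZ = 40.9° gives UZ at -111.3° from the x-axis; with |UZ| = 21.4, Z = (-9.774, 41.66). Then |VZ| = |Z − V| = 32.63.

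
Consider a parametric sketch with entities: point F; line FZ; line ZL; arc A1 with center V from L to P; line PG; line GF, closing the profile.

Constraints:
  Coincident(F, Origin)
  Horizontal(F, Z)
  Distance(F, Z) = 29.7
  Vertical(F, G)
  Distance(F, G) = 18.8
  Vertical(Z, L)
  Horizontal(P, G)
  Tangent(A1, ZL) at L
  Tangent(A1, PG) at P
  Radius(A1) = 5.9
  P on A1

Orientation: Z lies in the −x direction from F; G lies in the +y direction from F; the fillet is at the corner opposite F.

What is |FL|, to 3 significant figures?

32.4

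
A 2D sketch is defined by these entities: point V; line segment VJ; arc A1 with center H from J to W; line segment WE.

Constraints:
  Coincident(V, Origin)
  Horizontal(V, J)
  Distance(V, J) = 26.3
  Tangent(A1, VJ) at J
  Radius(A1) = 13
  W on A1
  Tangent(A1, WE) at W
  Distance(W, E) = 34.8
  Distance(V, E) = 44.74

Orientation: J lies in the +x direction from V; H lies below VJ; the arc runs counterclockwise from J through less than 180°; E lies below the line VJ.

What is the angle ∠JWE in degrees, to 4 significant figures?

141.1°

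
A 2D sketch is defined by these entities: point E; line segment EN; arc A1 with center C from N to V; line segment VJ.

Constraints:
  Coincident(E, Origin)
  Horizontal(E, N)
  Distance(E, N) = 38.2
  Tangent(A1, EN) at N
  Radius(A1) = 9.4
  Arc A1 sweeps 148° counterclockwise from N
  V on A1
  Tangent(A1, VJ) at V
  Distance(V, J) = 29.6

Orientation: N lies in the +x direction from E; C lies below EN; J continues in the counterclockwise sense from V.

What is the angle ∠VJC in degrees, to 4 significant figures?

17.62°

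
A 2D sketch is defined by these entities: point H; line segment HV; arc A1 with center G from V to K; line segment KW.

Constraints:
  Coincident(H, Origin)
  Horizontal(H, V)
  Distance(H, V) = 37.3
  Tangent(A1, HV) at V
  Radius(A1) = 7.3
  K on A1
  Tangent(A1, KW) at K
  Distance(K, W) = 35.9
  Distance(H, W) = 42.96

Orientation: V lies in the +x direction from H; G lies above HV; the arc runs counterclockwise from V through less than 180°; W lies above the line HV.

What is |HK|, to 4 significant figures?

44.41

Checks: |GK| = 7.300 ✓; ∠(GK, KW) = 90.00° ✓; |KW| = 35.90 ✓; |HW| = 42.96 ✓.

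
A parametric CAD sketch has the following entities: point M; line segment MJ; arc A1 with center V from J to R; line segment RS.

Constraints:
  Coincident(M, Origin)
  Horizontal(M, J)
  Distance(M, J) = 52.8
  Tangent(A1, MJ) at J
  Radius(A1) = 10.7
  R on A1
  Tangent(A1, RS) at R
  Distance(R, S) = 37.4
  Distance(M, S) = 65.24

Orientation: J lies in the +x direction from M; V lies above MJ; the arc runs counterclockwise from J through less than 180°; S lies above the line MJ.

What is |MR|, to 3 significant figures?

64.1

Checks: |VJ| = 10.70 ✓; |VR| = 10.70 ✓; ∠(VR, RS) = 90.00° ✓; |RS| = 37.40 ✓; |MS| = 65.24 ✓.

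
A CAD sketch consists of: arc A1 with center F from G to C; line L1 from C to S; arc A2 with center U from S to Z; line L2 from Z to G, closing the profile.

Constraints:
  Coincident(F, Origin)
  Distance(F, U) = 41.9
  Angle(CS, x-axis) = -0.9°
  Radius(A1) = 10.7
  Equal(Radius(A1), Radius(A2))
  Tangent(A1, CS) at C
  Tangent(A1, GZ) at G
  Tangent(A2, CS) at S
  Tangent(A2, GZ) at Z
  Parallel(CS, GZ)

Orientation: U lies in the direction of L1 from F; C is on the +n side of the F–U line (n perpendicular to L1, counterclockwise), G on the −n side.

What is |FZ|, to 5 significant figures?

43.245

The slot axis is L1's direction at -0.9°, so u = (cos -0.9°, sin -0.9°) = (0.99988, -0.015707) and n = (−sin -0.9°, cos -0.9°) = (0.015707, 0.99988). F is at the origin and U lies 41.9 along u from F, so U = 41.9·u = (41.895, -0.65814). Tangency of A1 to both parallel lines with radius 10.7 puts C and G at F ± 10.7·n: C = (0.16807, 10.699), G = (-0.16807, -10.699). Equal radii place S and Z the same way about U: S = U + 10.7·n = (42.063, 10.041), Z = U − 10.7·n = (41.727, -11.357). Then |FZ| = |Z − F| = 43.245.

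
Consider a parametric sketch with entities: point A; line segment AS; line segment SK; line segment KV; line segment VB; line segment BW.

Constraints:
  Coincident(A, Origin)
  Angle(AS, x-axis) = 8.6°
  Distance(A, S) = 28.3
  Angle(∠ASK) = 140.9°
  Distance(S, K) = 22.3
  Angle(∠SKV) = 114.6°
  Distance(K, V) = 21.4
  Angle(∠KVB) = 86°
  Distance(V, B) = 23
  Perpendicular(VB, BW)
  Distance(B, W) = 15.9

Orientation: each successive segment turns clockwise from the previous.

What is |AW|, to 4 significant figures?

26.56

A is at the origin; AS runs at 8.6° with length 28.3, so S = (27.98, 4.232). ∠ASK = 140.9° gives SK at -30.50° from the x-axis; with |SK| = 22.3, K = (47.20, -7.086). ∠SKV = 114.6° gives KV at -95.90° from the x-axis; with |KV| = 21.4, V = (45.00, -28.37). ∠KVB = 86.0° gives VB at 170.1° from the x-axis; with |VB| = 23.0, B = (22.34, -24.42). VB is perpendicular to BW, so BW runs at 80.10°; with |BW| = 15.9, W = (25.07, -8.755). Then |AW| = |W − A| = 26.56.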